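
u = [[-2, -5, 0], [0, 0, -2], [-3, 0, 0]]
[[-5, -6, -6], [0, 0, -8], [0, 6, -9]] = u @ [[0, -2, 3], [1, 2, 0], [0, 0, 4]]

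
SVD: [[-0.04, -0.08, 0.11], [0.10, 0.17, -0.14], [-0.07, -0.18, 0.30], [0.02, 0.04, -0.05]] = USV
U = [[-0.31,-0.00,0.94], [0.52,-0.83,0.19], [-0.78,-0.55,-0.27], [0.15,-0.04,-0.1]]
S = [0.45, 0.08, 0.0]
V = [[0.27,0.57,-0.77], [-0.57,-0.55,-0.61], [-0.77,0.61,0.18]]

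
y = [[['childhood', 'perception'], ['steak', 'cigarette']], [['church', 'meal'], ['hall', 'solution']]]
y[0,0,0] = 'childhood'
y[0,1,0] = 'steak'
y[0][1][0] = 'steak'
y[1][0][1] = 'meal'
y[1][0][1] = 'meal'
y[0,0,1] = 'perception'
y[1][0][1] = 'meal'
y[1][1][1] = 'solution'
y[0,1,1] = 'cigarette'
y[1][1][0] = 'hall'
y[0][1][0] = 'steak'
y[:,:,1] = [['perception', 'cigarette'], ['meal', 'solution']]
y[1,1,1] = 'solution'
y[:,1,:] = [['steak', 'cigarette'], ['hall', 'solution']]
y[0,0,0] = 'childhood'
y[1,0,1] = 'meal'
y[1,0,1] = 'meal'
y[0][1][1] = 'cigarette'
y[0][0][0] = 'childhood'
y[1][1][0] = 'hall'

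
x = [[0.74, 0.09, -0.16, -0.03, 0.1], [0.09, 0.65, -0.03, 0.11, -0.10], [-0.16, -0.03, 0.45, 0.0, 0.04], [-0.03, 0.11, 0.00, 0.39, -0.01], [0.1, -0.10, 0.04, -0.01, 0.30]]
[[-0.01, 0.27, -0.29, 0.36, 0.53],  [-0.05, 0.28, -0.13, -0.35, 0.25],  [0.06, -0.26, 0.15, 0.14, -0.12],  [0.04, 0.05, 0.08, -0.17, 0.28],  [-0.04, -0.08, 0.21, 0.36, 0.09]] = x@[[0.07,  0.26,  -0.47,  0.49,  0.70], [-0.14,  0.33,  -0.03,  -0.41,  0.19], [0.16,  -0.45,  0.09,  0.39,  -0.01], [0.13,  0.06,  0.19,  -0.27,  0.72], [-0.23,  -0.19,  0.84,  0.85,  0.16]]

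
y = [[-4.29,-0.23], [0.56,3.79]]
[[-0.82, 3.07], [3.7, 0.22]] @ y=[[5.24, 11.82], [-15.75, -0.02]]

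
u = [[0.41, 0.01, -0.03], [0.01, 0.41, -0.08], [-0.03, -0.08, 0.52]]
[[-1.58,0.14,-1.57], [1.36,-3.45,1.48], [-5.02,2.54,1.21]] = u @ [[-4.6,0.81,-3.73], [1.53,-7.7,4.23], [-9.69,3.75,2.76]]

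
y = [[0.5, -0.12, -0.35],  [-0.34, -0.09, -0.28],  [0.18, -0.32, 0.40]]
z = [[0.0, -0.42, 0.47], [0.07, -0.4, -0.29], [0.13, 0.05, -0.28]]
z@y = [[0.23, -0.11, 0.31], [0.12, 0.12, -0.03], [-0.00, 0.07, -0.17]]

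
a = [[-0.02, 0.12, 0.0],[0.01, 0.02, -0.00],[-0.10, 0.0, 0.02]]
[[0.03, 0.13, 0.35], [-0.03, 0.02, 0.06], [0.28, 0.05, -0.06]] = a @ [[-2.53, -0.08, 0.30], [-0.19, 1.05, 2.95], [1.54, 2.11, -1.49]]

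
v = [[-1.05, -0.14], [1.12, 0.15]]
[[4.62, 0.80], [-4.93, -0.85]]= v@[[-3.97, -1.19], [-3.21, 3.19]]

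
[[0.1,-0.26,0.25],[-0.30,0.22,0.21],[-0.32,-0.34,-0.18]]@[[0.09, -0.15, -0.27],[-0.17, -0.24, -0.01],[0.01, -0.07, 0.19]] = [[0.06, 0.03, 0.02], [-0.06, -0.02, 0.12], [0.03, 0.14, 0.06]]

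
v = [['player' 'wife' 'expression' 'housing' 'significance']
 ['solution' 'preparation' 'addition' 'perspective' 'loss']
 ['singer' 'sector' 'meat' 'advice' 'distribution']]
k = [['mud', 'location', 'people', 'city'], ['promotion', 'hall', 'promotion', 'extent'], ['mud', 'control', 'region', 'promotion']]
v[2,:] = ['singer', 'sector', 'meat', 'advice', 'distribution']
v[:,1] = ['wife', 'preparation', 'sector']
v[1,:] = ['solution', 'preparation', 'addition', 'perspective', 'loss']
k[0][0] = 'mud'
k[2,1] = 'control'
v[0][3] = 'housing'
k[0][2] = 'people'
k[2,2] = 'region'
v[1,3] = 'perspective'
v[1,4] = 'loss'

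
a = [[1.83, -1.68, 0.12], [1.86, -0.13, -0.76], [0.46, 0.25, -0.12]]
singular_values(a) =[2.98, 1.27, 0.17]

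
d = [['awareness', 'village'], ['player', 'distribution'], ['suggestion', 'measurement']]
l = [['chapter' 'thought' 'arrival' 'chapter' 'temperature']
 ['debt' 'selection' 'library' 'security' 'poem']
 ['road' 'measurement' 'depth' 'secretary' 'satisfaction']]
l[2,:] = ['road', 'measurement', 'depth', 'secretary', 'satisfaction']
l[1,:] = ['debt', 'selection', 'library', 'security', 'poem']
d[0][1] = 'village'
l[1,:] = ['debt', 'selection', 'library', 'security', 'poem']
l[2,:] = ['road', 'measurement', 'depth', 'secretary', 'satisfaction']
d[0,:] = ['awareness', 'village']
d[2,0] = 'suggestion'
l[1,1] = 'selection'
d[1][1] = 'distribution'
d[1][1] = 'distribution'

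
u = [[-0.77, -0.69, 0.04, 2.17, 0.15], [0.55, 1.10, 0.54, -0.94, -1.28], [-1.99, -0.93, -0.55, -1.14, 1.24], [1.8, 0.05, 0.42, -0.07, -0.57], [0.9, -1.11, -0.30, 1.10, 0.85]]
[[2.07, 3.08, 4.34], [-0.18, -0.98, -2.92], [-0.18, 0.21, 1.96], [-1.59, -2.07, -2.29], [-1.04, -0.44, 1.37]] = u @[[-0.97,-1.14,-1.23],[1.12,0.56,-1.03],[0.93,-0.19,0.22],[0.92,1.21,1.23],[0.40,-0.21,0.06]]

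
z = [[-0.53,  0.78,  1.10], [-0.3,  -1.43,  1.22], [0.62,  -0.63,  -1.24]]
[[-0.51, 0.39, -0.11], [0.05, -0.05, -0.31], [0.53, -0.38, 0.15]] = z @[[0.32, 0.14, 0.20],[-0.23, 0.23, 0.11],[-0.15, 0.26, -0.08]]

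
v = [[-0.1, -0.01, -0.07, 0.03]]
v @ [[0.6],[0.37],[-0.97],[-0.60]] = [[-0.01]]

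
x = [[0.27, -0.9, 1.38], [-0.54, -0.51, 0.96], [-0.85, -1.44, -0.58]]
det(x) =1.944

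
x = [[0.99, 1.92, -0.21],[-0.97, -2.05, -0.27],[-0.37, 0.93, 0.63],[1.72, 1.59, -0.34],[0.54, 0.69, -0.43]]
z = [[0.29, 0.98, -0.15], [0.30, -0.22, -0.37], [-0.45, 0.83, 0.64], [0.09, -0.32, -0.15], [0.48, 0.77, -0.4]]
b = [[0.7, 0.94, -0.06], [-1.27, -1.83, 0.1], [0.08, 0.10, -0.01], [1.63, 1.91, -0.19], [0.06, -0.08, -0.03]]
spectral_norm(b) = 3.56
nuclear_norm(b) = 3.77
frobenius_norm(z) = 1.94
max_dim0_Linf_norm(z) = 0.98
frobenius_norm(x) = 4.23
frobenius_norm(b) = 3.57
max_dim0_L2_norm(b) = 2.81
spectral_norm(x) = 3.99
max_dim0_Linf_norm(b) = 1.91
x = b + z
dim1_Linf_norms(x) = [1.92, 2.05, 0.93, 1.72, 0.69]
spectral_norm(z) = 1.56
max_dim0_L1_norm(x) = 7.18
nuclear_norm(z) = 2.72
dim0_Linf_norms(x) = [1.72, 2.05, 0.63]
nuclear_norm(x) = 5.72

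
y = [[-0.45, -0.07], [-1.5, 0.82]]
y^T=[[-0.45, -1.5], [-0.07, 0.82]]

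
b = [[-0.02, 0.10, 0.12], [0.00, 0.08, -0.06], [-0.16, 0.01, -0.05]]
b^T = [[-0.02,0.00,-0.16],[0.1,0.08,0.01],[0.12,-0.06,-0.05]]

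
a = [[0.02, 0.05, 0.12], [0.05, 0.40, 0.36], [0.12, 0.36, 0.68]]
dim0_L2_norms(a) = [0.13, 0.54, 0.78]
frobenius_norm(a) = 0.96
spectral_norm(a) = 0.94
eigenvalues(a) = [0.94, -0.0, 0.16]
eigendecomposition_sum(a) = [[0.02, 0.07, 0.11], [0.07, 0.29, 0.43], [0.11, 0.43, 0.63]] + [[-0.0,-0.00,0.00], [-0.0,-0.00,0.0], [0.00,0.00,-0.0]] + [[0.0, -0.02, 0.01], [-0.02, 0.11, -0.07], [0.01, -0.07, 0.05]]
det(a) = -0.00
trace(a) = 1.10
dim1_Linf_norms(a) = [0.12, 0.4, 0.68]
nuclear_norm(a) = 1.10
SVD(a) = [[-0.14, 0.16, -0.98], [-0.56, -0.83, -0.06], [-0.82, 0.53, 0.2]] @ diag([0.9438154612075925, 0.15814091119167975, 0.001956372399272244]) @ [[-0.14, -0.56, -0.82], [0.16, -0.83, 0.53], [0.98, 0.06, -0.2]]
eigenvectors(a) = [[0.14, 0.98, 0.16], [0.56, 0.06, -0.83], [0.82, -0.20, 0.53]]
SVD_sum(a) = [[0.02, 0.07, 0.11],[0.07, 0.29, 0.43],[0.11, 0.43, 0.63]] + [[0.0, -0.02, 0.01],[-0.02, 0.11, -0.07],[0.01, -0.07, 0.05]] + [[-0.0, -0.0, 0.0], [-0.0, -0.0, 0.0], [0.0, 0.0, -0.0]]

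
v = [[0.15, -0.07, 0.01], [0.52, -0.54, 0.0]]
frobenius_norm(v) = 0.77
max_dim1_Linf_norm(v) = 0.54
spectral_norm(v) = 0.77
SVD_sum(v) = [[0.11, -0.11, 0.00], [0.53, -0.53, 0.00]] + [[0.04, 0.04, 0.01], [-0.01, -0.01, -0.00]]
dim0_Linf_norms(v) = [0.52, 0.54, 0.01]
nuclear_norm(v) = 0.82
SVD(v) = [[-0.20, -0.98], [-0.98, 0.2]] @ diag([0.7655126924111033, 0.059078911275543614]) @ [[-0.7, 0.71, -0.00], [-0.70, -0.70, -0.17]]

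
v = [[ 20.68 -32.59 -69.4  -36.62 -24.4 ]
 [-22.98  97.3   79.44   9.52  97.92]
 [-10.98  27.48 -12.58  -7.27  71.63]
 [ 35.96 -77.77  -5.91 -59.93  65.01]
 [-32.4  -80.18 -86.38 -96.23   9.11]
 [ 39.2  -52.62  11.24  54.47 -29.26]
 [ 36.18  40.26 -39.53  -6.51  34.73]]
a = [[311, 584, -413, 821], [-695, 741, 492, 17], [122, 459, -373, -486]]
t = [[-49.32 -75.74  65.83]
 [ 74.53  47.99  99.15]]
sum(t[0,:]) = -59.230000000000004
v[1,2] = 79.44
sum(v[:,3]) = -142.57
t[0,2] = 65.83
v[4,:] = [-32.4, -80.18, -86.38, -96.23, 9.11]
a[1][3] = 17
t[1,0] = 74.53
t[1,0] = 74.53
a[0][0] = 311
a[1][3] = 17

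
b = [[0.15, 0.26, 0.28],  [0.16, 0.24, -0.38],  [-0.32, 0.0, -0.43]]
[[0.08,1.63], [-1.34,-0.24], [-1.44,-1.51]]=b@[[1.46, 1.02], [-2.97, 2.70], [2.26, 2.76]]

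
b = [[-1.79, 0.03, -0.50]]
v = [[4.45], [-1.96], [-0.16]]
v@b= [[-7.97,0.13,-2.22], [3.51,-0.06,0.98], [0.29,-0.00,0.08]]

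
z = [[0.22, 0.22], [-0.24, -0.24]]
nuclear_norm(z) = 0.46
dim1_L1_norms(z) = [0.44, 0.48]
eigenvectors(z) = [[0.71, -0.68],[-0.71, 0.74]]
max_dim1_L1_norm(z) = 0.48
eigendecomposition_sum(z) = [[-0.00,-0.00], [0.00,0.00]] + [[0.22,0.22], [-0.24,-0.24]]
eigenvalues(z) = [-0.0, -0.02]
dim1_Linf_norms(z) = [0.22, 0.24]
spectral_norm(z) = 0.46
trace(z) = -0.02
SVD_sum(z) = [[0.22, 0.22], [-0.24, -0.24]] + [[-0.00, 0.00], [-0.0, 0.00]]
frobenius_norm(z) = 0.46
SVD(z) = [[-0.68,  0.74], [0.74,  0.68]] @ diag([0.4604345773288536, 4.7149420381596905e-17]) @ [[-0.71, -0.71],[-0.71, 0.71]]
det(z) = -0.00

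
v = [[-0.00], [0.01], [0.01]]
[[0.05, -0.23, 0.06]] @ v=[[-0.0]]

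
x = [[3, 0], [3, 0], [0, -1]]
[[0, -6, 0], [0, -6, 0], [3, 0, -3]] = x @ [[0, -2, 0], [-3, 0, 3]]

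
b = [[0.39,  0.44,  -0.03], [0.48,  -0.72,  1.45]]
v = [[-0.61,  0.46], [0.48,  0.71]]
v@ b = [[-0.02, -0.6, 0.69], [0.53, -0.3, 1.02]]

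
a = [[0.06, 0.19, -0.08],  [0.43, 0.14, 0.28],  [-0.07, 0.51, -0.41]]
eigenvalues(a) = [0.45, 0.0, -0.67]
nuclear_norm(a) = 1.22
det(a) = -0.00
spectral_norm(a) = 0.70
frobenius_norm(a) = 0.87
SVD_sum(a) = [[-0.04, 0.12, -0.12], [0.05, -0.14, 0.14], [-0.16, 0.44, -0.44]] + [[0.10, 0.08, 0.04], [0.38, 0.28, 0.14], [0.09, 0.07, 0.03]] + [[0.00, -0.0, -0.00], [-0.0, 0.00, 0.00], [-0.0, 0.00, 0.00]]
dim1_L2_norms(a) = [0.21, 0.53, 0.66]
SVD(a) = [[0.24, 0.25, -0.94], [-0.29, 0.94, 0.18], [0.92, 0.23, 0.30]] @ diag([0.6995084281154097, 0.5222887615369839, 0.0015519560793170594]) @ [[-0.25, 0.68, -0.69], [0.77, 0.57, 0.28], [-0.58, 0.46, 0.67]]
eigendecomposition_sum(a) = [[0.12, 0.11, 0.03], [0.32, 0.3, 0.07], [0.18, 0.17, 0.04]] + [[0.0, -0.00, -0.0], [-0.0, 0.00, 0.0], [-0.0, 0.0, 0.00]] + [[-0.06, 0.08, -0.1], [0.12, -0.16, 0.21], [-0.25, 0.34, -0.45]]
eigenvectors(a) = [[-0.31, -0.58, 0.21], [-0.83, 0.46, -0.42], [-0.47, 0.67, 0.89]]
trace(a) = -0.21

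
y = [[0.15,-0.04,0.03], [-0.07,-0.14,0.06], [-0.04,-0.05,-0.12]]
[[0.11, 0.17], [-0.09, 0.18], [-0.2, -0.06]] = y @[[0.71, 0.64],  [0.75, -1.3],  [1.15, 0.79]]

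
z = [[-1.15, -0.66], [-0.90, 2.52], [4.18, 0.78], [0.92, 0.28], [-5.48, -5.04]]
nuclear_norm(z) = 11.80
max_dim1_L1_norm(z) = 10.52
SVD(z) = [[-0.15, -0.05], [0.09, -0.78], [0.45, 0.57], [0.11, 0.10], [-0.87, 0.23]] @ diag([8.51977321909325, 3.281701432979766]) @ [[0.80, 0.60], [0.60, -0.8]]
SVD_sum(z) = [[-1.06, -0.79], [0.63, 0.47], [3.06, 2.28], [0.73, 0.54], [-5.94, -4.43]] + [[-0.09, 0.13], [-1.53, 2.05], [1.12, -1.5], [0.19, -0.26], [0.46, -0.61]]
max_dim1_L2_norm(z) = 7.45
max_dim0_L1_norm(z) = 12.63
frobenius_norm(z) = 9.13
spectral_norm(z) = 8.52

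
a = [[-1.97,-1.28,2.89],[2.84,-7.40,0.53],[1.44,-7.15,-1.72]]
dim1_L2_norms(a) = [3.72, 7.94, 7.49]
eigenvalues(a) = [(-7.87+0j), (-1.61+2.45j), (-1.61-2.45j)]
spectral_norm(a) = 10.77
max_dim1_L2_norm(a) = 7.94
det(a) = -67.66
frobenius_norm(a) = 11.54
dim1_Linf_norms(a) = [2.89, 7.4, 7.15]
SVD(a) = [[0.05, -0.97, 0.24], [0.73, -0.13, -0.67], [0.68, 0.21, 0.70]] @ diag([10.773002602675325, 3.7842586982476925, 1.659578569241994]) @ [[0.27, -0.96, -0.06], [0.48, 0.19, -0.85], [-0.83, -0.21, -0.52]]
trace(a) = -11.09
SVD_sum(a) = [[0.14,-0.49,-0.03], [2.16,-7.53,-0.47], [2.02,-7.06,-0.45]] + [[-1.78,-0.71,3.13], [-0.24,-0.10,0.43], [0.38,0.15,-0.67]] + [[-0.33, -0.08, -0.21], [0.93, 0.23, 0.58], [-0.96, -0.24, -0.60]]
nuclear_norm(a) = 16.22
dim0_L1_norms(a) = [6.25, 15.83, 5.14]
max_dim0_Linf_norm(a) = 7.4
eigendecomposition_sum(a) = [[(-1.16+0j), 2.23-0.00j, (0.35+0j)], [(2.91-0j), -5.59+0.00j, (-0.89-0j)], [(3.66-0j), (-7.03+0j), (-1.11-0j)]] + [[-0.40+1.23j, -1.76-0.66j, 1.27+0.91j], [-0.03+0.63j, -0.90-0.09j, (0.71+0.27j)], [-1.11+0.09j, (-0.06-1.61j), -0.30+1.31j]] + [[(-0.4-1.23j), -1.76+0.66j, (1.27-0.91j)], [(-0.03-0.63j), (-0.9+0.09j), (0.71-0.27j)], [-1.11-0.09j, -0.06+1.61j, -0.30-1.31j]]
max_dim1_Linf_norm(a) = 7.4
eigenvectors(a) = [[(-0.24+0j), -0.71+0.00j, -0.71-0.00j], [(0.6+0j), (-0.33+0.09j), (-0.33-0.09j)], [0.76+0.00j, (-0.24-0.56j), (-0.24+0.56j)]]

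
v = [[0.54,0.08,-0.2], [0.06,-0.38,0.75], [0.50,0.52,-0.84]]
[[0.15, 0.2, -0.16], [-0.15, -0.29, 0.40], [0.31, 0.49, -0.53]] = v @ [[0.2, 0.24, -0.1], [0.24, 0.33, -0.24], [-0.10, -0.24, 0.42]]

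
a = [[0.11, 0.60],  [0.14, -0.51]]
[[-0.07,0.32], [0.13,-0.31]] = a @ [[0.29,-0.17],[-0.17,0.57]]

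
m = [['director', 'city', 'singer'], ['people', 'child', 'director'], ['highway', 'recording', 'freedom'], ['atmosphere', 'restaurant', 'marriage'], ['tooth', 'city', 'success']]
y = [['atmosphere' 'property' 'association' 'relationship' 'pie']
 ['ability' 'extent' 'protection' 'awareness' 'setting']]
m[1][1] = 'child'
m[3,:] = ['atmosphere', 'restaurant', 'marriage']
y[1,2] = 'protection'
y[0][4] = 'pie'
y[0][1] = 'property'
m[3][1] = 'restaurant'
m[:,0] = ['director', 'people', 'highway', 'atmosphere', 'tooth']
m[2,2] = 'freedom'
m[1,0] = 'people'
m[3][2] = 'marriage'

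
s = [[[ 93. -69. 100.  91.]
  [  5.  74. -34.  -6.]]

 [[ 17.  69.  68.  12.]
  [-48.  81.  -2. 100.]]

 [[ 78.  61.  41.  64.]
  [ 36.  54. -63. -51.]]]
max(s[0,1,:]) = 74.0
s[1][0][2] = 68.0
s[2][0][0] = 78.0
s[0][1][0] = 5.0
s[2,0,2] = 41.0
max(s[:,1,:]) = 100.0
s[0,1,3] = -6.0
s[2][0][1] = 61.0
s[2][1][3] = -51.0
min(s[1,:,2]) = -2.0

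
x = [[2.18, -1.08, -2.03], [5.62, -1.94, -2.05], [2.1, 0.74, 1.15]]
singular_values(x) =[7.06, 2.42, 0.39]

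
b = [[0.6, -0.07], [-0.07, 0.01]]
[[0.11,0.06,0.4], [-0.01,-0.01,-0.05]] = b@ [[0.18,0.1,0.63],[-0.07,-0.04,-0.26]]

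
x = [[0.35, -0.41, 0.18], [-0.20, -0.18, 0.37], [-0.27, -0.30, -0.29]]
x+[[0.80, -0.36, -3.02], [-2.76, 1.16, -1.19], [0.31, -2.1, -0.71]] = [[1.15, -0.77, -2.84], [-2.96, 0.98, -0.82], [0.04, -2.40, -1.0]]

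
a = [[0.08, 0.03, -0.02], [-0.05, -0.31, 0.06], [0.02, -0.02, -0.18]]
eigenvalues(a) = [0.07, -0.3, -0.19]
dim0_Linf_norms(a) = [0.08, 0.31, 0.18]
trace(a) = -0.41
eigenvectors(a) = [[0.99, 0.07, 0.02], [-0.12, -0.98, 0.44], [0.09, -0.18, 0.90]]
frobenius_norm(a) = 0.38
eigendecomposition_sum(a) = [[0.08,0.01,-0.0], [-0.01,-0.00,0.00], [0.01,0.00,-0.00]] + [[0.00, 0.02, -0.01], [-0.05, -0.33, 0.16], [-0.01, -0.06, 0.03]] + [[0.00, 0.0, -0.00], [0.01, 0.02, -0.1], [0.02, 0.04, -0.21]]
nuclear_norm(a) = 0.58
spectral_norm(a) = 0.32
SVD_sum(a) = [[0.01, 0.05, -0.01], [-0.06, -0.3, 0.08], [0.01, 0.03, -0.01]] + [[0.00, -0.01, -0.02],[0.0, -0.01, -0.02],[0.02, -0.05, -0.17]] + [[0.07,-0.01,0.01], [0.01,-0.0,0.0], [-0.01,0.0,-0.00]]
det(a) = 0.00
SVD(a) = [[-0.15, -0.12, -0.98], [0.98, -0.10, -0.14], [-0.09, -0.99, 0.13]] @ diag([0.3239064675072546, 0.18209090489348412, 0.0709048846134307]) @ [[-0.19,-0.95,0.24], [-0.13,0.27,0.95], [-0.97,0.15,-0.18]]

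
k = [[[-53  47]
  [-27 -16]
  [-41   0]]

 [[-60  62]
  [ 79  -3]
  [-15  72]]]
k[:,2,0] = [-41, -15]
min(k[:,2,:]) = -41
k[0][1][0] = -27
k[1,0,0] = -60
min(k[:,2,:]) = -41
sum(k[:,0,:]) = -4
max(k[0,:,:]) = 47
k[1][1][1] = -3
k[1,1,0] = 79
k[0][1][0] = -27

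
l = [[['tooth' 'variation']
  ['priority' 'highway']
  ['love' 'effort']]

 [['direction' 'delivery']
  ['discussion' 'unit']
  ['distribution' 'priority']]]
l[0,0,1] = 'variation'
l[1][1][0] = 'discussion'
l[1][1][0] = 'discussion'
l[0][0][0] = 'tooth'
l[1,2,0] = 'distribution'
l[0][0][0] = 'tooth'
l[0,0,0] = 'tooth'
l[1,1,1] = 'unit'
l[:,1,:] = [['priority', 'highway'], ['discussion', 'unit']]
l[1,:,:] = [['direction', 'delivery'], ['discussion', 'unit'], ['distribution', 'priority']]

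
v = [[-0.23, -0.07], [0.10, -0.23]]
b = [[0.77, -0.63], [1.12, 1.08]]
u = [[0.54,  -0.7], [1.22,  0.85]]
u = v + b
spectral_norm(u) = 1.49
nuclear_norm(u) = 2.37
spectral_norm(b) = 1.56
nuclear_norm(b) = 2.55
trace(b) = 1.85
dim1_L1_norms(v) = [0.3, 0.33]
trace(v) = -0.46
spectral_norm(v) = 0.26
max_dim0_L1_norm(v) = 0.33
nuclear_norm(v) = 0.49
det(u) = 1.31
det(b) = 1.54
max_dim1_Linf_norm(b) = 1.12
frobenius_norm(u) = 1.73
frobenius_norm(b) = 1.85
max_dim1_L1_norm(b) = 2.2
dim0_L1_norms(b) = [1.89, 1.71]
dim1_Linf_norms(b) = [0.77, 1.12]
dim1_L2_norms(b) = [0.99, 1.56]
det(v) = 0.06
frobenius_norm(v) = 0.35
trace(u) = 1.39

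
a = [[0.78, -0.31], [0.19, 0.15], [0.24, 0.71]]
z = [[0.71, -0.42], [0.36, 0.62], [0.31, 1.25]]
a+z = [[1.49, -0.73], [0.55, 0.77], [0.55, 1.96]]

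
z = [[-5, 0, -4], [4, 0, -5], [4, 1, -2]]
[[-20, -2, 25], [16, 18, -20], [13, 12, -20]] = z @ [[4, 2, -5], [-3, 0, 0], [0, -2, 0]]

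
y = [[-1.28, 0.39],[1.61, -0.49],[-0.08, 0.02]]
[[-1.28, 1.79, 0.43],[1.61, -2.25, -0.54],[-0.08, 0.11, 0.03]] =y@ [[0.94,  -1.22,  -0.39],  [-0.19,  0.59,  -0.17]]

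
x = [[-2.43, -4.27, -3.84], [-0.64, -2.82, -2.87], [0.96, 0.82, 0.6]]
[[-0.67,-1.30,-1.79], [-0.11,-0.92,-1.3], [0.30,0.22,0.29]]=x @ [[0.35, -0.06, 0.02], [-0.06, 0.32, 0.02], [0.02, 0.02, 0.43]]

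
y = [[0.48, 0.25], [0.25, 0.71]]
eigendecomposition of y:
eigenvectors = [[-0.84, -0.54],[0.54, -0.84]]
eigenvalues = [0.32, 0.87]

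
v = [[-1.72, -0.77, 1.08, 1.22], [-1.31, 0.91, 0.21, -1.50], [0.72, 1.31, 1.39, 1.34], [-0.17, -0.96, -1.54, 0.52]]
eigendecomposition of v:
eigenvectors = [[-0.88+0.00j, 0.35-0.03j, (0.35+0.03j), (-0.26+0j)], [(-0.37+0j), -0.44+0.19j, -0.44-0.19j, 0.80+0.00j], [(0.3+0j), (0.64+0j), (0.64-0j), (0.16+0j)], [-0.01+0.00j, -0.15+0.46j, -0.15-0.46j, (-0.52+0j)]]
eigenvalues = [(-2.4+0j), (0.56+1.33j), (0.56-1.33j), (2.37+0j)]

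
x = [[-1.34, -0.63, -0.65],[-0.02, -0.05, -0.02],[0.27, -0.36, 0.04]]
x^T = [[-1.34,-0.02,0.27], [-0.63,-0.05,-0.36], [-0.65,-0.02,0.04]]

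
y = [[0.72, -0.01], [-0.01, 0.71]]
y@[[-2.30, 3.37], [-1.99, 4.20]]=[[-1.64, 2.38], [-1.39, 2.95]]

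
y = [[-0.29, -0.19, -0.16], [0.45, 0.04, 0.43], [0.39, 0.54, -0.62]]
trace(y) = -0.87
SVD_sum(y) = [[-0.05, -0.08, 0.09], [-0.03, -0.05, 0.05], [0.38, 0.55, -0.62]] + [[-0.27, -0.07, -0.22], [0.47, 0.12, 0.39], [0.00, 0.00, 0.00]] + [[0.03, -0.05, -0.02], [0.02, -0.03, -0.01], [0.01, -0.01, -0.00]]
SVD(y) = [[-0.14,0.50,0.86], [-0.09,-0.87,0.49], [0.99,-0.01,0.16]] @ diag([0.9222087842105524, 0.7122997575382751, 0.07113377352431623]) @ [[0.42, 0.6, -0.68], [-0.75, -0.19, -0.63], [0.51, -0.78, -0.38]]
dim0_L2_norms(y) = [0.66, 0.57, 0.77]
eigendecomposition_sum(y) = [[(-0.15+0.12j), -0.12+0.00j, (-0.05-0.01j)], [(0.26-0.01j), (0.13+0.09j), (0.04+0.05j)], [0.14+0.02j, 0.06+0.06j, (0.02+0.03j)]] + [[-0.15-0.12j, -0.12-0.00j, (-0.05+0.01j)],[(0.26+0.01j), (0.13-0.09j), (0.04-0.05j)],[(0.14-0.02j), 0.06-0.06j, 0.02-0.03j]] + [[(0.01-0j), 0.04-0.00j, -0.07-0.00j],[(-0.06+0j), -0.22+0.00j, (0.35+0j)],[0.12-0.00j, (0.42-0j), (-0.66-0j)]]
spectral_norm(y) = 0.92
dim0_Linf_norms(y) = [0.45, 0.54, 0.62]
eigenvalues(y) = [(-0+0.23j), (-0-0.23j), (-0.86+0j)]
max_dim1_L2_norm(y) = 0.91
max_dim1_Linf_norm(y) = 0.62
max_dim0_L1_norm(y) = 1.21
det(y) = -0.05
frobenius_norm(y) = 1.17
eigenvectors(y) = [[0.44-0.32j, 0.44+0.32j, (0.09+0j)], [(-0.74+0j), (-0.74-0j), (-0.46+0j)], [(-0.39-0.06j), (-0.39+0.06j), (0.88+0j)]]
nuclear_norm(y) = 1.71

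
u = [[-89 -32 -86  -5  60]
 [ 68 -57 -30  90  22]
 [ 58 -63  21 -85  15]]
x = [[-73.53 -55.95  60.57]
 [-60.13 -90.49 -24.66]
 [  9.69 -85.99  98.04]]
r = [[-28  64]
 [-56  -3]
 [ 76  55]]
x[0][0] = -73.53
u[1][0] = 68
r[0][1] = 64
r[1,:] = [-56, -3]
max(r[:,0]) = 76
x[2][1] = -85.99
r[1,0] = -56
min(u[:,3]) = -85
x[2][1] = -85.99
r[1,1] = -3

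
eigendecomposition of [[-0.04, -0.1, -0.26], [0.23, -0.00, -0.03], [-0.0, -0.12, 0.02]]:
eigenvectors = [[-0.24+0.62j, (-0.24-0.62j), -0.41+0.00j], [0.66+0.00j, 0.66-0.00j, -0.70+0.00j], [(0.17+0.31j), 0.17-0.31j, 0.59+0.00j]]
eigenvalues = [(-0.09+0.2j), (-0.09-0.2j), (0.16+0j)]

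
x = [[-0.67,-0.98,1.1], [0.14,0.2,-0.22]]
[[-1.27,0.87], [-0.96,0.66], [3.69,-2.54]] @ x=[[0.97, 1.42, -1.59], [0.74, 1.07, -1.20], [-2.83, -4.12, 4.62]]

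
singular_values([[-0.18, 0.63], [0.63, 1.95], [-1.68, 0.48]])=[2.12, 1.78]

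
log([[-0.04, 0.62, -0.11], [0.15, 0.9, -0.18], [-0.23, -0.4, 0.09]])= [[(-1.51+2.87j), (0.7-1.56j), -0.49+0.31j], [(0.93-0.45j), -0.95+0.55j, (-0.87+0.52j)], [3.27+0.24j, (-4.56+1.4j), -4.71+2.86j]]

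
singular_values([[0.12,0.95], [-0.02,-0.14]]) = [0.97, 0.0]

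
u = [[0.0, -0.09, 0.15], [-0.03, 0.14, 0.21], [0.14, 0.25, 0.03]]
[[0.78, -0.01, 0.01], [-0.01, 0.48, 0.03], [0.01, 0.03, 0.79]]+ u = [[0.78, -0.10, 0.16], [-0.04, 0.62, 0.24], [0.15, 0.28, 0.82]]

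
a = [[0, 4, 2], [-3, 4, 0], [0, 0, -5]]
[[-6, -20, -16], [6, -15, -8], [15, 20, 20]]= a@[[-2, 1, 0], [0, -3, -2], [-3, -4, -4]]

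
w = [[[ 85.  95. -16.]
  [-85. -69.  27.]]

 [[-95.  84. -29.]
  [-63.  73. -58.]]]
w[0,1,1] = -69.0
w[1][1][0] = -63.0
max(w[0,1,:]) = 27.0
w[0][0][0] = 85.0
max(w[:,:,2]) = 27.0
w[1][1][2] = -58.0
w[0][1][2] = 27.0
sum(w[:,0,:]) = 124.0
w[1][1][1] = 73.0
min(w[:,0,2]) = -29.0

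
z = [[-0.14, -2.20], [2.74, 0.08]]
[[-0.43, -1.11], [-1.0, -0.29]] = z@[[-0.37, -0.12], [0.22, 0.51]]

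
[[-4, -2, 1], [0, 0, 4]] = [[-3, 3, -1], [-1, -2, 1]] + [[-1, -5, 2], [1, 2, 3]]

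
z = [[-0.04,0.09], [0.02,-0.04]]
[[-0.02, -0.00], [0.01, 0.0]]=z @ [[0.14, 0.02], [-0.13, -0.02]]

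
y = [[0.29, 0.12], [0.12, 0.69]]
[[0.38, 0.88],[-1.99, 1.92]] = y@ [[2.69, 2.03], [-3.35, 2.43]]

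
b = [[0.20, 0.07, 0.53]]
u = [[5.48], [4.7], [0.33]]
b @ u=[[1.6]]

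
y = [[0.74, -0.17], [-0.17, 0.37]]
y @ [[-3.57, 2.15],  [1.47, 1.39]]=[[-2.89, 1.35], [1.15, 0.15]]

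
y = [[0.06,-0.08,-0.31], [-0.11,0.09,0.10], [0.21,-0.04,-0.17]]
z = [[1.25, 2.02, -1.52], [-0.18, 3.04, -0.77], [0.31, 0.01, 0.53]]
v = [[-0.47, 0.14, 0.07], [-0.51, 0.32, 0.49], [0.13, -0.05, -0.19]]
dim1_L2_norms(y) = [0.33, 0.17, 0.27]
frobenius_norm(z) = 4.27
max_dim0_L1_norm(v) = 1.11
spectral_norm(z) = 4.01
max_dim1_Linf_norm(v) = 0.51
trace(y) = -0.02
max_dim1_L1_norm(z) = 4.79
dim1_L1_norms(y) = [0.45, 0.3, 0.42]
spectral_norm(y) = 0.43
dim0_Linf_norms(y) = [0.21, 0.09, 0.31]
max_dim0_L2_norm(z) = 3.65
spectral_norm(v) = 0.91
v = z @ y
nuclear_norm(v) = 1.22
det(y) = 0.00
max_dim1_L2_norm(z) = 3.14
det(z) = 3.17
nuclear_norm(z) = 5.93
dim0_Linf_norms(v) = [0.51, 0.32, 0.49]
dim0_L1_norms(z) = [1.74, 5.07, 2.82]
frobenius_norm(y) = 0.46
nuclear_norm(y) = 0.64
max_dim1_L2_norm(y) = 0.33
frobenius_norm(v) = 0.95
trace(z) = 4.82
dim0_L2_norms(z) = [1.3, 3.65, 1.78]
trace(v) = -0.34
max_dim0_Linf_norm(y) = 0.31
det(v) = 0.01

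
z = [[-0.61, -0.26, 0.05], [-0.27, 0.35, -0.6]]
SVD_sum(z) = [[-0.15, 0.08, -0.18], [-0.43, 0.23, -0.52]] + [[-0.46, -0.34, 0.23], [0.16, 0.12, -0.08]]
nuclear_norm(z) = 1.41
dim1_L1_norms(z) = [0.92, 1.22]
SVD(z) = [[0.32, 0.95], [0.95, -0.32]] @ diag([0.755186727018592, 0.6536765311183709]) @ [[-0.60,0.33,-0.73], [-0.75,-0.55,0.37]]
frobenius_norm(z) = 1.00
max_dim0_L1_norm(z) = 0.88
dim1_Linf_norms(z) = [0.61, 0.6]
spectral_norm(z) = 0.76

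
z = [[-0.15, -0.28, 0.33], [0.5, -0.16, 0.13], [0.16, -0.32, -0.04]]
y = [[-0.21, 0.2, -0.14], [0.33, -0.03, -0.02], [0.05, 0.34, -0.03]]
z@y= [[-0.04, 0.09, 0.02], [-0.15, 0.15, -0.07], [-0.14, 0.03, -0.01]]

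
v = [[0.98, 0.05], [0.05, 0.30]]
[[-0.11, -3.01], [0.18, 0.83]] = v@[[-0.14, -3.24], [0.64, 3.32]]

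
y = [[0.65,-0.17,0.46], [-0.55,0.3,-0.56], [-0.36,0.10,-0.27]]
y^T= [[0.65, -0.55, -0.36], [-0.17, 0.30, 0.1], [0.46, -0.56, -0.27]]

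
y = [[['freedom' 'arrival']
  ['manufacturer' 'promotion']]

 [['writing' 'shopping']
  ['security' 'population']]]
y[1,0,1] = 'shopping'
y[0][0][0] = 'freedom'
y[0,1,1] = 'promotion'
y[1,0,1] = 'shopping'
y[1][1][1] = 'population'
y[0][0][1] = 'arrival'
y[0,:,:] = [['freedom', 'arrival'], ['manufacturer', 'promotion']]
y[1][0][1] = 'shopping'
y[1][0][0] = 'writing'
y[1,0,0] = 'writing'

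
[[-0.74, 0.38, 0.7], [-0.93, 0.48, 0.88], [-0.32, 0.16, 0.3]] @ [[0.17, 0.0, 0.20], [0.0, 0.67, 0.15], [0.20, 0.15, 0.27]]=[[0.01, 0.36, 0.1],[0.02, 0.45, 0.12],[0.01, 0.15, 0.04]]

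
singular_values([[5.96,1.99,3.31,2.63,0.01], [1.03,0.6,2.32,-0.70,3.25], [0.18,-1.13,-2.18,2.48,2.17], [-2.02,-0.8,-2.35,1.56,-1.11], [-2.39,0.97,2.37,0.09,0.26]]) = [8.33, 5.07, 3.95, 2.78, 0.06]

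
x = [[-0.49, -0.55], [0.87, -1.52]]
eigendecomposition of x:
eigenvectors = [[0.46+0.42j, (0.46-0.42j)], [0.78+0.00j, (0.78-0j)]]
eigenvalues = [(-1+0.46j), (-1-0.46j)]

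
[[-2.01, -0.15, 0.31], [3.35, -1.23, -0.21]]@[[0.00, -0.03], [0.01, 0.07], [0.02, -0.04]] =[[0.00, 0.04], [-0.02, -0.18]]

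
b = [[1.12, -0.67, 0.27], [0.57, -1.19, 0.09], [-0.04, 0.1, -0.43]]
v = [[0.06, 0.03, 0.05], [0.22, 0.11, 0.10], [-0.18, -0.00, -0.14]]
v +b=[[1.18, -0.64, 0.32], [0.79, -1.08, 0.19], [-0.22, 0.10, -0.57]]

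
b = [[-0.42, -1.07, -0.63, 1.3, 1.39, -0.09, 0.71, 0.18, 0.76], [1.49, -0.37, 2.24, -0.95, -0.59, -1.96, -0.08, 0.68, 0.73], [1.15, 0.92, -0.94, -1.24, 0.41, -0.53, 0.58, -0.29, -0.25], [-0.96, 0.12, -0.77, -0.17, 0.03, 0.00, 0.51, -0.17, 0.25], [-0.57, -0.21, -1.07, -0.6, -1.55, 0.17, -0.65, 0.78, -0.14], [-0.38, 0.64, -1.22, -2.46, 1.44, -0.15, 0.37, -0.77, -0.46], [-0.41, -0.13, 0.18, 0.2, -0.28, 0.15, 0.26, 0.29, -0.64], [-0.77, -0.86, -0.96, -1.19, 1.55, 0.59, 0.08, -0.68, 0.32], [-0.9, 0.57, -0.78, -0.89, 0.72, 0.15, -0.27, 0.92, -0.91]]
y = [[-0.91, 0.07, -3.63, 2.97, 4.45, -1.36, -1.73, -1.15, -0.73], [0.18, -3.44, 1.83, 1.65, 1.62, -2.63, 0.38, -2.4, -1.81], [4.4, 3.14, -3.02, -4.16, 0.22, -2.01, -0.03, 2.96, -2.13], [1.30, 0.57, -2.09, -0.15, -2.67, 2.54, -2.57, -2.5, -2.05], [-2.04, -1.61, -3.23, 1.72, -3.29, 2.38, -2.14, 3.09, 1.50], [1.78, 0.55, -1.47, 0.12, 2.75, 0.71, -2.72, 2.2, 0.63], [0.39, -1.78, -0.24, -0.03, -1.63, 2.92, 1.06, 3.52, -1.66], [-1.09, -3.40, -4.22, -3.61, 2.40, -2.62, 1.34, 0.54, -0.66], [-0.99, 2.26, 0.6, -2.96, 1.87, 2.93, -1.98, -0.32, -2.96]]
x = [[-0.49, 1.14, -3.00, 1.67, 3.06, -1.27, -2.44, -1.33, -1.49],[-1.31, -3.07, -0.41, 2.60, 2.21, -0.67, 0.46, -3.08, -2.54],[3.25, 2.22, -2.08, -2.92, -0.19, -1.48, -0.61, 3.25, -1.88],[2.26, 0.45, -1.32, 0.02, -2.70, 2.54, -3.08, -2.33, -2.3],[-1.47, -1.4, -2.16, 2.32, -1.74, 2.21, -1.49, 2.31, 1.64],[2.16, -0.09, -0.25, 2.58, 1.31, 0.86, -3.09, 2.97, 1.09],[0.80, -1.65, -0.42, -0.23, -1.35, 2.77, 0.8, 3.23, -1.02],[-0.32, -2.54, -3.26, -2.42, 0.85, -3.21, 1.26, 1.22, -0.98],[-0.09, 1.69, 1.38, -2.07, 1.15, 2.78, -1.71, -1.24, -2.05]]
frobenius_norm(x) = 17.77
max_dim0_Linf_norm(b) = 2.46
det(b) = 22.04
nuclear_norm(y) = 54.67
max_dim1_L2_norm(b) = 3.67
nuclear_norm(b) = 18.35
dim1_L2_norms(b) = [2.54, 3.67, 2.35, 1.38, 2.31, 3.34, 0.96, 2.64, 2.2]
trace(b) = -4.93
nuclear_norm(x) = 46.81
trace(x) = -6.53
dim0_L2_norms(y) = [5.62, 6.69, 7.8, 7.32, 7.74, 7.03, 5.34, 7.02, 5.21]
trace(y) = -11.46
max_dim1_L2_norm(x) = 6.71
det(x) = 197687.87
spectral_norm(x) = 8.79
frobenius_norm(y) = 20.13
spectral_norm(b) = 4.83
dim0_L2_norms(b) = [2.58, 1.92, 3.33, 3.58, 3.15, 2.14, 1.35, 1.79, 1.68]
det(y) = 2973632.01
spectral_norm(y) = 10.09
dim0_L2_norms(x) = [5.02, 5.46, 5.72, 6.35, 5.49, 6.48, 5.74, 7.41, 5.25]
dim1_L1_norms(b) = [6.55, 9.09, 6.31, 2.98, 5.74, 7.89, 2.54, 7.0, 6.11]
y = x + b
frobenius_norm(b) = 7.52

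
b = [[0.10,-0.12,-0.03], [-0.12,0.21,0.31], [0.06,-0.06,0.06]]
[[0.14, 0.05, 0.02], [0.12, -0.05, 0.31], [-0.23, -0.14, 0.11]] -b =[[0.04, 0.17, 0.05], [0.24, -0.26, 0.00], [-0.29, -0.08, 0.05]]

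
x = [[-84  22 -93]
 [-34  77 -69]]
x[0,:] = [-84, 22, -93]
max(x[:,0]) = -34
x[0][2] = -93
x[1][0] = -34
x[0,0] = -84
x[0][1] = 22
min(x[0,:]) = -93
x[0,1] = 22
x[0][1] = 22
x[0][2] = -93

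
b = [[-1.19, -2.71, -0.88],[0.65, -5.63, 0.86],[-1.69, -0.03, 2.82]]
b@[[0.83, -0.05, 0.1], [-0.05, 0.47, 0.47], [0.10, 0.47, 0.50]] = [[-0.94, -1.63, -1.83],[0.91, -2.27, -2.15],[-1.12, 1.40, 1.23]]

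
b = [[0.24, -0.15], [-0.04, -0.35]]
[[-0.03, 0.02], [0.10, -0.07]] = b @ [[-0.3, 0.21],[-0.25, 0.18]]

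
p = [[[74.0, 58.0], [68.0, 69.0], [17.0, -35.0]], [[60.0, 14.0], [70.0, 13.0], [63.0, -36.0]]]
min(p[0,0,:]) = 58.0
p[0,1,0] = 68.0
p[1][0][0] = 60.0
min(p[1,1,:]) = 13.0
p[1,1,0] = 70.0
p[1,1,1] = 13.0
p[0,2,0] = 17.0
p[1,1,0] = 70.0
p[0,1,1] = 69.0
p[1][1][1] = 13.0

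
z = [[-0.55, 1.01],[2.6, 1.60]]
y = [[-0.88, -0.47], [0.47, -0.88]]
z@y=[[0.96, -0.63], [-1.54, -2.63]]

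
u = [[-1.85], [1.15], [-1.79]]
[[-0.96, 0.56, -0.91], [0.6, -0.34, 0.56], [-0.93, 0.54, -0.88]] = u@[[0.52, -0.30, 0.49]]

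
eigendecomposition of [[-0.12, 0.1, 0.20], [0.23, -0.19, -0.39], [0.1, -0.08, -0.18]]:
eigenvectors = [[0.43, -0.77, 0.57], [-0.83, -0.62, -0.56], [-0.36, -0.15, 0.6]]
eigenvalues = [-0.48, 0.0, -0.01]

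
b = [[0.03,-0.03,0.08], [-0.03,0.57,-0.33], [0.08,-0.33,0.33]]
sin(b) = [[0.03, -0.02, 0.08], [-0.02, 0.51, -0.29], [0.08, -0.29, 0.3]]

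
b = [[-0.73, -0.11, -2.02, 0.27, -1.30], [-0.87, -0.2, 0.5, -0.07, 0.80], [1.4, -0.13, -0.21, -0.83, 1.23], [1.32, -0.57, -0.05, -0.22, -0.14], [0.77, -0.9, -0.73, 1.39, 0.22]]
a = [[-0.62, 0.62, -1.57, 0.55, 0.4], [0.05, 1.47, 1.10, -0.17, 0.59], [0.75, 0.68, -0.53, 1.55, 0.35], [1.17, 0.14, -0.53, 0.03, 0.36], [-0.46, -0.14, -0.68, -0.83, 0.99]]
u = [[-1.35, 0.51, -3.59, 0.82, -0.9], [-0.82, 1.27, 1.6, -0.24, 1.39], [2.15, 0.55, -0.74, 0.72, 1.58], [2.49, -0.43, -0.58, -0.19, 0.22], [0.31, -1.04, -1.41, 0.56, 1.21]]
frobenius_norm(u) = 6.60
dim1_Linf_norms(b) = [2.02, 0.87, 1.4, 1.32, 1.39]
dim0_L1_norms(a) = [3.05, 3.05, 4.41, 3.13, 2.69]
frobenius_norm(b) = 4.28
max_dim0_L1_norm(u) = 7.92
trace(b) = -1.14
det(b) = -5.83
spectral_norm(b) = 2.92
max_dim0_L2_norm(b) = 2.36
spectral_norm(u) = 4.48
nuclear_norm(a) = 8.06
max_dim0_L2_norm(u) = 4.28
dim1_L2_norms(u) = [4.06, 2.61, 2.91, 2.61, 2.22]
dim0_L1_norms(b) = [5.09, 1.91, 3.51, 2.78, 3.69]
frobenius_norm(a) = 3.93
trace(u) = 0.20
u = b + a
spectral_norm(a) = 2.44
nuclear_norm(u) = 12.65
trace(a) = 1.34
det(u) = -23.90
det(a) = -5.29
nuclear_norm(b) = 8.50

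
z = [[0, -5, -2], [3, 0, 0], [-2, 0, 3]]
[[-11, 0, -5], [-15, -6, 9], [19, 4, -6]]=z@[[-5, -2, 3], [1, 0, 1], [3, 0, 0]]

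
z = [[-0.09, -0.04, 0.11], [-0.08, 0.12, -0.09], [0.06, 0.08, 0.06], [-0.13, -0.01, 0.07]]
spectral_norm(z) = 0.21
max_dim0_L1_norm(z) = 0.36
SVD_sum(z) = [[-0.10, -0.05, 0.1], [0.03, 0.02, -0.03], [0.02, 0.01, -0.02], [-0.09, -0.05, 0.09]] + [[0.0, -0.0, 0.00], [-0.12, 0.09, -0.07], [0.01, -0.01, 0.01], [-0.04, 0.03, -0.02]] + [[0.00, 0.01, 0.01], [0.00, 0.01, 0.01], [0.03, 0.08, 0.07], [0.0, 0.01, 0.00]]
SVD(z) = [[-0.70, 0.02, -0.17], [0.23, -0.94, -0.11], [0.14, 0.12, -0.98], [-0.66, -0.33, -0.06]] @ diag([0.2075974128222498, 0.1737814848679172, 0.11359273615249448]) @ [[0.67, 0.36, -0.65], [0.71, -0.58, 0.41], [-0.23, -0.73, -0.64]]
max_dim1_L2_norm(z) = 0.17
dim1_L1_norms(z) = [0.24, 0.29, 0.2, 0.21]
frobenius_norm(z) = 0.29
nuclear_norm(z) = 0.49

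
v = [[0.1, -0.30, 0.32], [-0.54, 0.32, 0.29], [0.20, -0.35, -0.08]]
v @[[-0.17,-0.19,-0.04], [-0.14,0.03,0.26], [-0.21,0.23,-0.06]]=[[-0.04, 0.05, -0.1],  [-0.01, 0.18, 0.09],  [0.03, -0.07, -0.09]]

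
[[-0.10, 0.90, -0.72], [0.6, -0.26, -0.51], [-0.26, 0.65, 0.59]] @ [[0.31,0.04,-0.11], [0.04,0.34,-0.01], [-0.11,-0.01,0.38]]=[[0.08, 0.31, -0.27], [0.23, -0.06, -0.26], [-0.12, 0.20, 0.25]]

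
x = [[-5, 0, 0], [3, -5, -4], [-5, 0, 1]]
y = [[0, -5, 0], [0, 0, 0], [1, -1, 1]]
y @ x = [[-15, 25, 20], [0, 0, 0], [-13, 5, 5]]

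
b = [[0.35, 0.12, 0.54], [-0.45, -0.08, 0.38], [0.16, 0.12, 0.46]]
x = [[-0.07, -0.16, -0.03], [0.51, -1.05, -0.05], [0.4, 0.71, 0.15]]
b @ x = [[0.25, 0.2, 0.06],[0.14, 0.43, 0.07],[0.23, 0.18, 0.06]]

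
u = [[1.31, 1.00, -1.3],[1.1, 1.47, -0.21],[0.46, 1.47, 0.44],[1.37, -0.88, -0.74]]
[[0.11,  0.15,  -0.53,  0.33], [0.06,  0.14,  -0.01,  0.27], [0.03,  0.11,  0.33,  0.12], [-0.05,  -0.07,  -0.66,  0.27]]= u @ [[-0.04, -0.02, -0.17, 0.20], [0.06, 0.10, 0.17, 0.03], [-0.08, -0.06, 0.37, -0.03]]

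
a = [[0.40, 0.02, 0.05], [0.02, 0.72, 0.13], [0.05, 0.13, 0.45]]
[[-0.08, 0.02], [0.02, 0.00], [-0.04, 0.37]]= a @[[-0.19, -0.04],[0.05, -0.15],[-0.09, 0.87]]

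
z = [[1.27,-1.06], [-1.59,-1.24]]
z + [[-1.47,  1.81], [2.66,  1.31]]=[[-0.20, 0.75], [1.07, 0.07]]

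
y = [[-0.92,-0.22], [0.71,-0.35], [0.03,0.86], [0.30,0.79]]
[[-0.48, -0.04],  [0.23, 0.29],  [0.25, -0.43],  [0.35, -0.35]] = y @ [[0.46, 0.16], [0.27, -0.50]]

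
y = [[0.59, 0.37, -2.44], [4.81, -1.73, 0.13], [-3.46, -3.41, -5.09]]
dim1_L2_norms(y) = [2.54, 5.11, 7.04]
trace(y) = -6.23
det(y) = 68.98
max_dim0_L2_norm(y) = 5.95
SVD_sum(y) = [[-0.76, -0.39, -0.81],[1.67, 0.87, 1.80],[-4.42, -2.29, -4.74]] + [[0.95, -0.68, -0.56],[3.22, -2.29, -1.89],[1.06, -0.75, -0.62]] + [[0.40, 1.44, -1.07], [-0.08, -0.31, 0.23], [-0.1, -0.36, 0.27]]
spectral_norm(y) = 7.44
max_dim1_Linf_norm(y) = 5.09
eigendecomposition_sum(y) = [[1.96+0.00j, (0.57+0j), -0.58+0.00j], [1.94+0.00j, (0.56+0j), (-0.58+0j)], [(-1.65-0j), (-0.48-0j), 0.49+0.00j]] + [[(-0.69+0.68j), (-0.1-2.14j), -0.93-1.70j], [1.43-0.60j, (-1.15+3.25j), 0.35+3.10j], [-0.90+1.71j, -1.46-4.02j, -2.79-2.70j]] + [[(-0.69-0.68j), -0.10+2.14j, (-0.93+1.7j)],[1.43+0.60j, -1.15-3.25j, 0.35-3.10j],[-0.90-1.71j, -1.46+4.02j, (-2.79+2.7j)]]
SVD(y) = [[0.16, -0.27, 0.95],[-0.35, -0.91, -0.2],[0.92, -0.30, -0.24]] @ diag([7.442723945161798, 4.791339794619452, 1.9342241981247357]) @ [[-0.64, -0.33, -0.69], [-0.73, 0.52, 0.43], [0.22, 0.78, -0.58]]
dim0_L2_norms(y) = [5.95, 3.84, 5.65]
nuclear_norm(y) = 14.17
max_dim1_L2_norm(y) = 7.04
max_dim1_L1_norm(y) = 11.96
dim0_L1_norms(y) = [8.86, 5.51, 7.66]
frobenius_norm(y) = 9.06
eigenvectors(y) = [[0.61+0.00j, 0.35+0.11j, (0.35-0.11j)], [0.60+0.00j, (-0.45-0.37j), -0.45+0.37j], [(-0.51+0j), 0.73+0.00j, 0.73-0.00j]]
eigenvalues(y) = [(3.02+0j), (-4.62+1.23j), (-4.62-1.23j)]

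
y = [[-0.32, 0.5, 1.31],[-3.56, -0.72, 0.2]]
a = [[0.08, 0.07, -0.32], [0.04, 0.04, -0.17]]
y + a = [[-0.24, 0.57, 0.99], [-3.52, -0.68, 0.03]]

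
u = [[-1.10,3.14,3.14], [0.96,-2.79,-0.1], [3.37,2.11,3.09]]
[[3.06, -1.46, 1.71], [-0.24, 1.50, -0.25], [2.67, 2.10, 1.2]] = u@[[-0.07, 0.73, -0.10], [0.03, -0.29, 0.04], [0.92, 0.08, 0.47]]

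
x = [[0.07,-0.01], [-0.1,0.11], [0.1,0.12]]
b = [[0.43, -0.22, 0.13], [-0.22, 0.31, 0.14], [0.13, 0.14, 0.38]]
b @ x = [[0.07,-0.01], [-0.03,0.05], [0.03,0.06]]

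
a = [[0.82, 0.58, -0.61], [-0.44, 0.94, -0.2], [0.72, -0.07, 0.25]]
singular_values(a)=[1.26, 1.16, 0.38]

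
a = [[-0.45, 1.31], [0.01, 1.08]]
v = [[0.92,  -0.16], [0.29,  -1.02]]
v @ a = [[-0.42, 1.03],[-0.14, -0.72]]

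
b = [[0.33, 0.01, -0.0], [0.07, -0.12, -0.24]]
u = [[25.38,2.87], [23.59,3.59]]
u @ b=[[8.58,-0.09,-0.69], [8.04,-0.19,-0.86]]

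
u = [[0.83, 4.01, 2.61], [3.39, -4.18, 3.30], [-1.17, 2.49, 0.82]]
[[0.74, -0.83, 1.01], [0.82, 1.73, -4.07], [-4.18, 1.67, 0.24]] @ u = [[-3.38, 8.95, 0.02], [11.31, -14.08, 4.51], [1.91, -23.14, -5.2]]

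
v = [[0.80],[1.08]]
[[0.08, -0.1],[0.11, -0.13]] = v @ [[0.1, -0.12]]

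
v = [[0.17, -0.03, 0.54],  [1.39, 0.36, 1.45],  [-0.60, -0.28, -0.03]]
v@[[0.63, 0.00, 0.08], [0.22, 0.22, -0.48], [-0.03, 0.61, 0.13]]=[[0.08, 0.32, 0.10], [0.91, 0.96, 0.13], [-0.44, -0.08, 0.08]]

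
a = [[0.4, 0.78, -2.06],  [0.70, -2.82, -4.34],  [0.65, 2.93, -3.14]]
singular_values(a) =[5.84, 4.13, 0.01]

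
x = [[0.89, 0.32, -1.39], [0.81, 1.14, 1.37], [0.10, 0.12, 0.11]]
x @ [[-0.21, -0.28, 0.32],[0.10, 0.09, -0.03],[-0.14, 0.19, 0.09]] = [[0.04,-0.48,0.15], [-0.25,0.14,0.35], [-0.02,0.00,0.04]]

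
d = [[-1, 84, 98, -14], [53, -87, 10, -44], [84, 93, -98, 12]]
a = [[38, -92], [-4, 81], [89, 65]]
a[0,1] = -92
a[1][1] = 81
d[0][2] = 98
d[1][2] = 10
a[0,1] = -92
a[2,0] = 89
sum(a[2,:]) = 154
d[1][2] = 10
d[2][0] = 84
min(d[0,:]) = -14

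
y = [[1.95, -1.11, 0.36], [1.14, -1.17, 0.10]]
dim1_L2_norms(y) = [2.27, 1.64]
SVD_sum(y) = [[1.83, -1.29, 0.29], [1.3, -0.92, 0.2]] + [[0.12, 0.18, 0.07], [-0.16, -0.25, -0.1]]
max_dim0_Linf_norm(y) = 1.95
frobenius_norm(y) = 2.80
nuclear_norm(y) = 3.16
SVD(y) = [[-0.82, -0.58], [-0.58, 0.82]] @ diag([2.7730653706306394, 0.3909072143222133]) @ [[-0.81, 0.57, -0.13], [-0.51, -0.8, -0.32]]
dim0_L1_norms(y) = [3.09, 2.28, 0.46]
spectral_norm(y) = 2.77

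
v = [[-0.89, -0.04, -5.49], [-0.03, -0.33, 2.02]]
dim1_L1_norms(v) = [6.42, 2.38]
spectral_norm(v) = 5.91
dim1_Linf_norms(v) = [5.49, 2.02]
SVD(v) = [[-0.94, 0.34],  [0.34, 0.94]] @ diag([5.90835195950434, 0.46408740838471946]) @ [[0.14, -0.01, 0.99],[-0.71, -0.70, 0.09]]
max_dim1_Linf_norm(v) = 5.49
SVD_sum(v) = [[-0.78, 0.07, -5.5], [0.28, -0.03, 1.98]] + [[-0.11, -0.11, 0.01], [-0.31, -0.3, 0.04]]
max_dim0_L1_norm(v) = 7.51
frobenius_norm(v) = 5.93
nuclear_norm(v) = 6.37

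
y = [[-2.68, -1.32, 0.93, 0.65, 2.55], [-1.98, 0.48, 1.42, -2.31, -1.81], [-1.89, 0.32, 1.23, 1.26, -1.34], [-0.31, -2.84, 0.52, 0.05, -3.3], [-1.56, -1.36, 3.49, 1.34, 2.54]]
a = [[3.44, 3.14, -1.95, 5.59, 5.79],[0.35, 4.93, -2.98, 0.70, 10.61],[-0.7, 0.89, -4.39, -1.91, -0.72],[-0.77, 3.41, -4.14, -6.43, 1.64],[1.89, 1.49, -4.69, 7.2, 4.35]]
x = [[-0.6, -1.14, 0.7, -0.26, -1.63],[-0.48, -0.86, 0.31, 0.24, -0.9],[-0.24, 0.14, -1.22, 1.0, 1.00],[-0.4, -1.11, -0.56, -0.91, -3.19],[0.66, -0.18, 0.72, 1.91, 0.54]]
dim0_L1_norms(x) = [2.38, 3.43, 3.51, 4.32, 7.26]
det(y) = 409.96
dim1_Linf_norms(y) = [2.68, 2.31, 1.89, 3.3, 3.49]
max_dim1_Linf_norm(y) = 3.49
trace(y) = 1.62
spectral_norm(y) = 6.27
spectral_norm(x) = 4.49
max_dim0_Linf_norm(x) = 3.19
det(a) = -15.39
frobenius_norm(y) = 9.17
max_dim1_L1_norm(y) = 10.29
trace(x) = -3.05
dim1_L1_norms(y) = [8.13, 8.0, 6.04, 7.02, 10.29]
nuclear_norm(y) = 18.62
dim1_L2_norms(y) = [4.09, 3.84, 2.93, 4.4, 4.97]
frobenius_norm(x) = 5.29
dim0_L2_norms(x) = [1.12, 1.82, 1.7, 2.37, 3.86]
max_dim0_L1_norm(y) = 11.54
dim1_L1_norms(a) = [19.91, 19.57, 8.61, 16.39, 19.62]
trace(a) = 1.90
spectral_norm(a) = 16.72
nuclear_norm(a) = 35.38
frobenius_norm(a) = 20.82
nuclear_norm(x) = 9.09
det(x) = -0.02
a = y @ x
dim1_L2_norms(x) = [2.21, 1.39, 1.89, 3.57, 2.22]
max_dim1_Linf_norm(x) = 3.19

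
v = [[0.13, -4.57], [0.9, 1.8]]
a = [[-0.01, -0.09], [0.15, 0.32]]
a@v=[[-0.08, -0.12], [0.31, -0.11]]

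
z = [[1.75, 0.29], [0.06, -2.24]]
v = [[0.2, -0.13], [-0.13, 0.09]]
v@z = [[0.34,0.35], [-0.22,-0.24]]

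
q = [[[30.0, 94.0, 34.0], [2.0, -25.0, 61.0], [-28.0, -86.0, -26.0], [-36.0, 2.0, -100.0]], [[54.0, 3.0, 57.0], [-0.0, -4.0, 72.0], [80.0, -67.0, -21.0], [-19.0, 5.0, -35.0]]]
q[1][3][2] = -35.0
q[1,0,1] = 3.0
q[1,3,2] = -35.0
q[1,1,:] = [-0.0, -4.0, 72.0]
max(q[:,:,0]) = 80.0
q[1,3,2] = -35.0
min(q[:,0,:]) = 3.0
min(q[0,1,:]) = -25.0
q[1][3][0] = -19.0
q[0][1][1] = -25.0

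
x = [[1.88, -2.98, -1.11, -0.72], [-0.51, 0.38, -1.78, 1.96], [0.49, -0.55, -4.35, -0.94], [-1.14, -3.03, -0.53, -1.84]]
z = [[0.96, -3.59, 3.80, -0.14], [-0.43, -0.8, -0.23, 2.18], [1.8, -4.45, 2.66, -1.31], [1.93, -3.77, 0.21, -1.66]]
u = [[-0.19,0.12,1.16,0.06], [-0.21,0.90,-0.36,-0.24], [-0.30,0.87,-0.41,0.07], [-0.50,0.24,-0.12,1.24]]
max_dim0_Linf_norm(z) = 4.45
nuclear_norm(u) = 3.95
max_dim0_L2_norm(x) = 4.86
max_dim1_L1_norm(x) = 6.69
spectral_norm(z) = 8.55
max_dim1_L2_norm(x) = 4.51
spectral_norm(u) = 1.56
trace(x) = -3.93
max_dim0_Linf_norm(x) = 4.35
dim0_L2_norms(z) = [2.84, 6.9, 4.65, 3.04]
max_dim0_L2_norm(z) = 6.9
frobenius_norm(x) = 7.49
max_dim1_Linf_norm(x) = 4.35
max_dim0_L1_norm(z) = 12.61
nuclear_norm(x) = 13.66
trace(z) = 1.16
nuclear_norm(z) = 13.65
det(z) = -0.06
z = x @ u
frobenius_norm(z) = 9.30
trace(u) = 1.54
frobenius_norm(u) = 2.31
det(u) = 0.00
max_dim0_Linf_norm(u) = 1.24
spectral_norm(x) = 5.59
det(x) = -89.04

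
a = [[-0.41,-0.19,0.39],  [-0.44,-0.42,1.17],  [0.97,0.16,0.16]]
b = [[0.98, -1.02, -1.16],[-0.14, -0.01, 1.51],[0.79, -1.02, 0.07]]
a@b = [[-0.07, 0.02, 0.22], [0.55, -0.74, -0.04], [1.05, -1.15, -0.87]]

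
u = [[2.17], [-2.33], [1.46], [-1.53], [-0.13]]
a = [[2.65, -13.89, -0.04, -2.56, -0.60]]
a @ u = [[42.05]]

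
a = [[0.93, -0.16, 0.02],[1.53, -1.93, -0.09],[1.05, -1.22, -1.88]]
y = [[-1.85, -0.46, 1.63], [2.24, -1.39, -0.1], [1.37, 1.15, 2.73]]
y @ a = [[-0.71, -0.8, -3.06],[-0.15, 2.45, 0.36],[5.9, -5.77, -5.21]]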